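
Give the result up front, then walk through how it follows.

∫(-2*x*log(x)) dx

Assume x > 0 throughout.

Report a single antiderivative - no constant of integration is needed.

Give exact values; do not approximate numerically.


The answer is -x**2*log(x) + x**2/2.
Step 1. Integrate ∫(-2*x*log(x)) dx by parts with u = log(x), dv = (-2*x) dx, so v = -x**2 [assuming x > 0]: now -x**2*log(x) + ∫(x) dx.
Step 2. Evaluate the standard form: now -x**2*log(x) + x**2/2.
Answer: -x**2*log(x) + x**2/2.


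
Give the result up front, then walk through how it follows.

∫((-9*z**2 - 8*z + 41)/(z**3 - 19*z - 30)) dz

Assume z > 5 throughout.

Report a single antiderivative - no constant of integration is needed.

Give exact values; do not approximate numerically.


The answer is -4*log(z - 5) - 3*log(z + 2) - 2*log(z + 3).
Step 1. Decompose ∫((-9*z**2 - 8*z + 41)/(z**3 - 19*z - 30)) dz by partial fractions, (-9*z**2 - 8*z + 41)/(z**3 - 19*z - 30) = -2/(z + 3) - 3/(z + 2) - 4/(z - 5): now ∫(-4/(z - 5)) dz + ∫(-3/(z + 2)) dz + ∫(-2/(z + 3)) dz.
Step 2. Evaluate the standard form [assuming z > 5]: now -4*log(z - 5) + ∫(-3/(z + 2)) dz + ∫(-2/(z + 3)) dz.
Step 3. Evaluate the standard form [assuming z > -3]: now -4*log(z - 5) - 2*log(z + 3) + ∫(-3/(z + 2)) dz.
Step 4. Evaluate the standard form [assuming z > -2]: now -4*log(z - 5) - 3*log(z + 2) - 2*log(z + 3).
Answer: -4*log(z - 5) - 3*log(z + 2) - 2*log(z + 3).


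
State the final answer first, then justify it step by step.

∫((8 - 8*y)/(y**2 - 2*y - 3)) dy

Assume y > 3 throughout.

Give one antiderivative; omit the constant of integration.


The answer is -4*log(y - 3) - 4*log(y + 1).
Step 1. Decompose ∫((8 - 8*y)/(y**2 - 2*y - 3)) dy by partial fractions, (8 - 8*y)/(y**2 - 2*y - 3) = -4/(y + 1) - 4/(y - 3): now ∫(-4/(y - 3)) dy + ∫(-4/(y + 1)) dy.
Step 2. Evaluate the standard form [assuming y > -1]: now -4*log(y + 1) + ∫(-4/(y - 3)) dy.
Step 3. Evaluate the standard form [assuming y > 3]: now -4*log(y - 3) - 4*log(y + 1).
Answer: -4*log(y - 3) - 4*log(y + 1).


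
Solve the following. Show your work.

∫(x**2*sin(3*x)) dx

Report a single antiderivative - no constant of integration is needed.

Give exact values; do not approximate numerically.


Step 1. Integrate ∫(x**2*sin(3*x)) dx by parts with u = x**2, dv = (sin(3*x)) dx, so v = -cos(3*x)/3: now -x**2*cos(3*x)/3 + ∫(2*x*cos(3*x)/3) dx.
Step 2. Integrate ∫(2*x*cos(3*x)/3) dx by parts with u = x, dv = (2*cos(3*x)/3) dx, so v = 2*sin(3*x)/9: now -x**2*cos(3*x)/3 + 2*x*sin(3*x)/9 + ∫(-2*sin(3*x)/9) dx.
Step 3. Evaluate the standard form: now -x**2*cos(3*x)/3 + 2*x*sin(3*x)/9 + 2*cos(3*x)/27.
Answer: -x**2*cos(3*x)/3 + 2*x*sin(3*x)/9 + 2*cos(3*x)/27.


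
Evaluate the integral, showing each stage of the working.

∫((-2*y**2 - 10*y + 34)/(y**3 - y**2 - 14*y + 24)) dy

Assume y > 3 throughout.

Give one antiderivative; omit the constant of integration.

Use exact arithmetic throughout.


Step 1. Decompose ∫((-2*y**2 - 10*y + 34)/(y**3 - y**2 - 14*y + 24)) dy by partial fractions, (-2*y**2 - 10*y + 34)/(y**3 - y**2 - 14*y + 24) = 1/(y + 4) - 1/(y - 2) - 2/(y - 3): now ∫(-2/(y - 3)) dy + ∫(-1/(y - 2)) dy + ∫(1/(y + 4)) dy.
Step 2. Evaluate the standard form [assuming y > -4]: now log(y + 4) + ∫(-2/(y - 3)) dy + ∫(-1/(y - 2)) dy.
Step 3. Evaluate the standard form [assuming y > 2]: now -log(y - 2) + log(y + 4) + ∫(-2/(y - 3)) dy.
Step 4. Evaluate the standard form [assuming y > 3]: now -2*log(y - 3) - log(y - 2) + log(y + 4).
Answer: -2*log(y - 3) - log(y - 2) + log(y + 4).


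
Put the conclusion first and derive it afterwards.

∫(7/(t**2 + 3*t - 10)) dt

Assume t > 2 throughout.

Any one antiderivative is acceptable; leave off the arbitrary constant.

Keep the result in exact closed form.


The answer is log(t - 2) - log(t + 5).
Step 1. Decompose ∫(7/(t**2 + 3*t - 10)) dt by partial fractions, 7/(t**2 + 3*t - 10) = -1/(t + 5) + 1/(t - 2): now ∫(1/(t - 2)) dt + ∫(-1/(t + 5)) dt.
Step 2. Evaluate the standard form [assuming t > 2]: now log(t - 2) + ∫(-1/(t + 5)) dt.
Step 3. Evaluate the standard form [assuming t > -5]: now log(t - 2) - log(t + 5).
Answer: log(t - 2) - log(t + 5).


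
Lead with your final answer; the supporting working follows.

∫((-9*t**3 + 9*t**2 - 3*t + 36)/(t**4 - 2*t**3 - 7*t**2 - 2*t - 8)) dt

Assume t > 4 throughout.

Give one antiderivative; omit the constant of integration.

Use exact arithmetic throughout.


The answer is -4*log(t - 4) - 5*log(t + 2) - 3*atan(t).
Step 1. Decompose ∫((-9*t**3 + 9*t**2 - 3*t + 36)/(t**4 - 2*t**3 - 7*t**2 - 2*t - 8)) dt by partial fractions, (-9*t**3 + 9*t**2 - 3*t + 36)/(t**4 - 2*t**3 - 7*t**2 - 2*t - 8) = -3/(t**2 + 1) - 5/(t + 2) - 4/(t - 4): now ∫(-4/(t - 4)) dt + ∫(-5/(t + 2)) dt + ∫(-3/(t**2 + 1)) dt.
Step 2. Evaluate the standard form [assuming t > 4]: now -4*log(t - 4) + ∫(-5/(t + 2)) dt + ∫(-3/(t**2 + 1)) dt.
Step 3. Evaluate the standard form [assuming t > -2]: now -4*log(t - 4) - 5*log(t + 2) + ∫(-3/(t**2 + 1)) dt.
Step 4. Evaluate the standard form: now -4*log(t - 4) - 5*log(t + 2) - 3*atan(t).
Answer: -4*log(t - 4) - 5*log(t + 2) - 3*atan(t).


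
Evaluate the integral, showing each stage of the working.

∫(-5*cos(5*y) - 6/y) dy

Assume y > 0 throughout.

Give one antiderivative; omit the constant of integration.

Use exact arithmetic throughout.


Step 1. Rewrite: now ∫(-6/y) dy + ∫(-5*cos(5*y)) dy.
Step 2. Evaluate the standard form: now -sin(5*y) + ∫(-6/y) dy.
Step 3. Evaluate the standard form [assuming y > 0]: now -6*log(y) - sin(5*y).
Answer: -6*log(y) - sin(5*y).


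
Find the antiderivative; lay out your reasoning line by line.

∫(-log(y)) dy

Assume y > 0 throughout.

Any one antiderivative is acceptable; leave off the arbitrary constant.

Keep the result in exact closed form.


Step 1. Integrate ∫(-log(y)) dy by parts with u = log(y), dv = (-1) dy, so v = -y [assuming y > 0]: now -y*log(y) + ∫(1) dy.
Step 2. Evaluate the standard form: now -y*log(y) + y.
Answer: -y*log(y) + y.


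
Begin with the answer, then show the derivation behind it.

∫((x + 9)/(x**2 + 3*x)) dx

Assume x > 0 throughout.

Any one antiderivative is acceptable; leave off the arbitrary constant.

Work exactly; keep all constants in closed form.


The answer is 3*log(x) - 2*log(x + 3).
Step 1. Decompose ∫((x + 9)/(x**2 + 3*x)) dx by partial fractions, (x + 9)/(x**2 + 3*x) = -2/(x + 3) + 3/x: now ∫(3/x) dx + ∫(-2/(x + 3)) dx.
Step 2. Evaluate the standard form [assuming x > -3]: now -2*log(x + 3) + ∫(3/x) dx.
Step 3. Evaluate the standard form [assuming x > 0]: now 3*log(x) - 2*log(x + 3).
Answer: 3*log(x) - 2*log(x + 3).


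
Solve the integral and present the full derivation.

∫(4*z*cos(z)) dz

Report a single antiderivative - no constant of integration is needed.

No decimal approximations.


Step 1. Integrate ∫(4*z*cos(z)) dz by parts with u = z, dv = (4*cos(z)) dz, so v = 4*sin(z): now 4*z*sin(z) + ∫(-4*sin(z)) dz.
Step 2. Evaluate the standard form: now 4*z*sin(z) + 4*cos(z).
Answer: 4*z*sin(z) + 4*cos(z).


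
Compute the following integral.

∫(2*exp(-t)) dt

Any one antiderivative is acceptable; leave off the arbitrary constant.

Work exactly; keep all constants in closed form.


Answer: -2*exp(-t).


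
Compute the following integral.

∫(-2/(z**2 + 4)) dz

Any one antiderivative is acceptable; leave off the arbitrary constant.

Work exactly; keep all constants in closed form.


Answer: -atan(z/2).


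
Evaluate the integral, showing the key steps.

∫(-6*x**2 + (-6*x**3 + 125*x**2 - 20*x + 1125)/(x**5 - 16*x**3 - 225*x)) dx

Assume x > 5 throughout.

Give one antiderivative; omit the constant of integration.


Step 1. Rewrite: now ∫(-6*x**2) dx + ∫((-6*x**3 + 125*x**2 - 20*x + 1125)/(x**5 - 16*x**3 - 225*x)) dx.
Step 2. Decompose ∫((-6*x**3 + 125*x**2 - 20*x + 1125)/(x**5 - 16*x**3 - 225*x)) dx by partial fractions, (-6*x**3 + 125*x**2 - 20*x + 1125)/(x**5 - 16*x**3 - 225*x) = -1/(x**2 + 9) + 3/(x + 5) + 2/(x - 5) - 5/x: now ∫(-5/x) dx + ∫(-6*x**2) dx + ∫(2/(x - 5)) dx + ∫(3/(x + 5)) dx + ∫(-1/(x**2 + 9)) dx.
Step 3. Evaluate the standard form [assuming x > -5]: now 3*log(x + 5) + ∫(-5/x) dx + ∫(-6*x**2) dx + ∫(2/(x - 5)) dx + ∫(-1/(x**2 + 9)) dx.
Step 4. Evaluate the standard form [assuming x > 5]: now 2*log(x - 5) + 3*log(x + 5) + ∫(-5/x) dx + ∫(-6*x**2) dx + ∫(-1/(x**2 + 9)) dx.
Step 5. Evaluate the standard form [assuming x > 0]: now -5*log(x) + 2*log(x - 5) + 3*log(x + 5) + ∫(-6*x**2) dx + ∫(-1/(x**2 + 9)) dx.
Step 6. Evaluate the standard form: now -5*log(x) + 2*log(x - 5) + 3*log(x + 5) - atan(x/3)/3 + ∫(-6*x**2) dx.
Step 7. Evaluate the standard form: now -2*x**3 - 5*log(x) + 2*log(x - 5) + 3*log(x + 5) - atan(x/3)/3.
Answer: -2*x**3 - 5*log(x) + 2*log(x - 5) + 3*log(x + 5) - atan(x/3)/3.


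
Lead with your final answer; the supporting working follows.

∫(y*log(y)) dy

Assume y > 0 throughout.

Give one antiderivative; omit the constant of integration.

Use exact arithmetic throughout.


The answer is y**2*log(y)/2 - y**2/4.
Step 1. Integrate ∫(y*log(y)) dy by parts with u = log(y), dv = (y) dy, so v = y**2/2 [assuming y > 0]: now y**2*log(y)/2 + ∫(-y/2) dy.
Step 2. Evaluate the standard form: now y**2*log(y)/2 - y**2/4.
Answer: y**2*log(y)/2 - y**2/4.


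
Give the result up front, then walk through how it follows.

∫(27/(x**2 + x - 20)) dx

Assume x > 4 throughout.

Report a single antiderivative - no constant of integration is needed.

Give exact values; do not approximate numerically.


The answer is 3*log(x - 4) - 3*log(x + 5).
Step 1. Decompose ∫(27/(x**2 + x - 20)) dx by partial fractions, 27/(x**2 + x - 20) = -3/(x + 5) + 3/(x - 4): now ∫(3/(x - 4)) dx + ∫(-3/(x + 5)) dx.
Step 2. Evaluate the standard form [assuming x > -5]: now -3*log(x + 5) + ∫(3/(x - 4)) dx.
Step 3. Evaluate the standard form [assuming x > 4]: now 3*log(x - 4) - 3*log(x + 5).
Answer: 3*log(x - 4) - 3*log(x + 5).


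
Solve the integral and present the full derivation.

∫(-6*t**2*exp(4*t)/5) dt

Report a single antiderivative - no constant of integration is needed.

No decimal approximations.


Step 1. Integrate ∫(-6*t**2*exp(4*t)/5) dt by parts with u = t**2, dv = (-6*exp(4*t)/5) dt, so v = -3*exp(4*t)/10: now -3*t**2*exp(4*t)/10 + ∫(3*t*exp(4*t)/5) dt.
Step 2. Integrate ∫(3*t*exp(4*t)/5) dt by parts with u = t, dv = (3*exp(4*t)/5) dt, so v = 3*exp(4*t)/20: now -3*t**2*exp(4*t)/10 + 3*t*exp(4*t)/20 + ∫(-3*exp(4*t)/20) dt.
Step 3. Evaluate the standard form: now -3*t**2*exp(4*t)/10 + 3*t*exp(4*t)/20 - 3*exp(4*t)/80.
Answer: -3*t**2*exp(4*t)/10 + 3*t*exp(4*t)/20 - 3*exp(4*t)/80.


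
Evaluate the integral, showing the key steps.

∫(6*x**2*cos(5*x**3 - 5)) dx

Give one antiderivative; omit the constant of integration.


Step 1. Substitute u = x**3 - 1, turning ∫(6*x**2*cos(5*x**3 - 5)) dx into ∫(2*cos(5*u)) du: now ∫(2*cos(5*u)) du.
Step 2. Evaluate the standard form: now 2*sin(5*u)/5.
Step 3. Substitute back u = x**3 - 1: now 2*sin(5*x**3 - 5)/5.
Answer: 2*sin(5*x**3 - 5)/5.


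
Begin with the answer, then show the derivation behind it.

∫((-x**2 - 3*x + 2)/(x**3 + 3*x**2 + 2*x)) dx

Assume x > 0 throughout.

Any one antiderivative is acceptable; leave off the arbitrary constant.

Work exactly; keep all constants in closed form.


The answer is log(x) - 4*log(x + 1) + 2*log(x + 2).
Step 1. Decompose ∫((-x**2 - 3*x + 2)/(x**3 + 3*x**2 + 2*x)) dx by partial fractions, (-x**2 - 3*x + 2)/(x**3 + 3*x**2 + 2*x) = 2/(x + 2) - 4/(x + 1) + 1/x: now ∫(1/x) dx + ∫(-4/(x + 1)) dx + ∫(2/(x + 2)) dx.
Step 2. Evaluate the standard form [assuming x > -1]: now -4*log(x + 1) + ∫(1/x) dx + ∫(2/(x + 2)) dx.
Step 3. Evaluate the standard form [assuming x > 0]: now log(x) - 4*log(x + 1) + ∫(2/(x + 2)) dx.
Step 4. Evaluate the standard form [assuming x > -2]: now log(x) - 4*log(x + 1) + 2*log(x + 2).
Answer: log(x) - 4*log(x + 1) + 2*log(x + 2).


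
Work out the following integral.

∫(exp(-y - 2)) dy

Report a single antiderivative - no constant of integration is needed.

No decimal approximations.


Answer: -exp(-y - 2).


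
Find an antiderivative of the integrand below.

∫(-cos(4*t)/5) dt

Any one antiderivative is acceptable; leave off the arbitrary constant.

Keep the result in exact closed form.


Answer: -sin(4*t)/20.


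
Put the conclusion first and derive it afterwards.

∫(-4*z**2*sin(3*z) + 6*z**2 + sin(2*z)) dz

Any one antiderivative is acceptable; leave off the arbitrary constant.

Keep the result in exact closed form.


The answer is 2*z**3 + 4*z**2*cos(3*z)/3 - 8*z*sin(3*z)/9 - cos(2*z)/2 - 8*cos(3*z)/27.
Step 1. Rewrite: now ∫(6*z**2) dz + ∫(-4*z**2*sin(3*z)) dz + ∫(sin(2*z)) dz.
Step 2. Integrate ∫(-4*z**2*sin(3*z)) dz by parts with u = z**2, dv = (-4*sin(3*z)) dz, so v = 4*cos(3*z)/3: now 4*z**2*cos(3*z)/3 + ∫(6*z**2) dz + ∫(-8*z*cos(3*z)/3) dz + ∫(sin(2*z)) dz.
Step 3. Integrate ∫(-8*z*cos(3*z)/3) dz by parts with u = z, dv = (-8*cos(3*z)/3) dz, so v = -8*sin(3*z)/9: now 4*z**2*cos(3*z)/3 - 8*z*sin(3*z)/9 + ∫(6*z**2) dz + ∫(sin(2*z)) dz + ∫(8*sin(3*z)/9) dz.
Step 4. Evaluate the standard form: now 4*z**2*cos(3*z)/3 - 8*z*sin(3*z)/9 - 8*cos(3*z)/27 + ∫(6*z**2) dz + ∫(sin(2*z)) dz.
Step 5. Evaluate the standard form: now 2*z**3 + 4*z**2*cos(3*z)/3 - 8*z*sin(3*z)/9 - 8*cos(3*z)/27 + ∫(sin(2*z)) dz.
Step 6. Evaluate the standard form: now 2*z**3 + 4*z**2*cos(3*z)/3 - 8*z*sin(3*z)/9 - cos(2*z)/2 - 8*cos(3*z)/27.
Answer: 2*z**3 + 4*z**2*cos(3*z)/3 - 8*z*sin(3*z)/9 - cos(2*z)/2 - 8*cos(3*z)/27.


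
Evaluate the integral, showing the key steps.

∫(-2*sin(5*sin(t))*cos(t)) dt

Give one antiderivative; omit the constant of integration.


Step 1. Substitute u = sin(t), turning ∫(-2*sin(5*sin(t))*cos(t)) dt into ∫(-2*sin(5*u)) du: now ∫(-2*sin(5*u)) du.
Step 2. Evaluate the standard form: now 2*cos(5*u)/5.
Step 3. Substitute back u = sin(t): now 2*cos(5*sin(t))/5.
Answer: 2*cos(5*sin(t))/5.


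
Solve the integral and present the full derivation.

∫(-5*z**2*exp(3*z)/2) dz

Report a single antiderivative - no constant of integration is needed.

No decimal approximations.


Step 1. Integrate ∫(-5*z**2*exp(3*z)/2) dz by parts with u = z**2, dv = (-5*exp(3*z)/2) dz, so v = -5*exp(3*z)/6: now -5*z**2*exp(3*z)/6 + ∫(5*z*exp(3*z)/3) dz.
Step 2. Integrate ∫(5*z*exp(3*z)/3) dz by parts with u = z, dv = (5*exp(3*z)/3) dz, so v = 5*exp(3*z)/9: now -5*z**2*exp(3*z)/6 + 5*z*exp(3*z)/9 + ∫(-5*exp(3*z)/9) dz.
Step 3. Evaluate the standard form: now -5*z**2*exp(3*z)/6 + 5*z*exp(3*z)/9 - 5*exp(3*z)/27.
Answer: -5*z**2*exp(3*z)/6 + 5*z*exp(3*z)/9 - 5*exp(3*z)/27.


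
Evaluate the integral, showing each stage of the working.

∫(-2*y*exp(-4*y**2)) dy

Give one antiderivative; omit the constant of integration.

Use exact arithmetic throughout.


Step 1. Substitute u = y**2, turning ∫(-2*y*exp(-4*y**2)) dy into ∫(-exp(-4*u)) du: now ∫(-exp(-4*u)) du.
Step 2. Evaluate the standard form: now exp(-4*u)/4.
Step 3. Substitute back u = y**2: now exp(-4*y**2)/4.
Answer: exp(-4*y**2)/4.


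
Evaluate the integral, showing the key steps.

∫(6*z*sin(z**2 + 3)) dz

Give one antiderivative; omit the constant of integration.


Step 1. Substitute u = z**2 + 3, turning ∫(6*z*sin(z**2 + 3)) dz into ∫(3*sin(u)) du: now ∫(3*sin(u)) du.
Step 2. Evaluate the standard form: now -3*cos(u).
Step 3. Substitute back u = z**2 + 3: now -3*cos(z**2 + 3).
Answer: -3*cos(z**2 + 3).


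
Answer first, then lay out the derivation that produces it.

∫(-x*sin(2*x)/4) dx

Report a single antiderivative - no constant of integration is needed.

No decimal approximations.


The answer is x*cos(2*x)/8 - sin(2*x)/16.
Step 1. Integrate ∫(-x*sin(2*x)/4) dx by parts with u = x, dv = (-sin(2*x)/4) dx, so v = cos(2*x)/8: now x*cos(2*x)/8 + ∫(-cos(2*x)/8) dx.
Step 2. Evaluate the standard form: now x*cos(2*x)/8 - sin(2*x)/16.
Answer: x*cos(2*x)/8 - sin(2*x)/16.


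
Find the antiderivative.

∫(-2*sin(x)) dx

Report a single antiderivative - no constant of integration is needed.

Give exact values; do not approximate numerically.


Answer: 2*cos(x).


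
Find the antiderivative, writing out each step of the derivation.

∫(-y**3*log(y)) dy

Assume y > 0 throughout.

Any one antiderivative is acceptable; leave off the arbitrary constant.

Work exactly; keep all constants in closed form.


Step 1. Integrate ∫(-y**3*log(y)) dy by parts with u = log(y), dv = (-y**3) dy, so v = -y**4/4 [assuming y > 0]: now -y**4*log(y)/4 + ∫(y**3/4) dy.
Step 2. Evaluate the standard form: now -y**4*log(y)/4 + y**4/16.
Answer: -y**4*log(y)/4 + y**4/16.


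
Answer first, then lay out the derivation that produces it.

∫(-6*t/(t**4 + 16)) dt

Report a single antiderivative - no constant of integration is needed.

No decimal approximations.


The answer is -3*atan(t**2/4)/4.
Step 1. Substitute u = t**2, turning ∫(-6*t/(t**4 + 16)) dt into ∫(-3/(u**2 + 16)) du: now ∫(-3/(u**2 + 16)) du.
Step 2. Evaluate the standard form: now -3*atan(u/4)/4.
Step 3. Substitute back u = t**2: now -3*atan(t**2/4)/4.
Answer: -3*atan(t**2/4)/4.


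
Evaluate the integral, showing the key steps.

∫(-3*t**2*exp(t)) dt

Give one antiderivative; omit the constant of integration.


Step 1. Integrate ∫(-3*t**2*exp(t)) dt by parts with u = t**2, dv = (-3*exp(t)) dt, so v = -3*exp(t): now -3*t**2*exp(t) + ∫(6*t*exp(t)) dt.
Step 2. Integrate ∫(6*t*exp(t)) dt by parts with u = t, dv = (6*exp(t)) dt, so v = 6*exp(t): now -3*t**2*exp(t) + 6*t*exp(t) + ∫(-6*exp(t)) dt.
Step 3. Evaluate the standard form: now -3*t**2*exp(t) + 6*t*exp(t) - 6*exp(t).
Answer: -3*t**2*exp(t) + 6*t*exp(t) - 6*exp(t).


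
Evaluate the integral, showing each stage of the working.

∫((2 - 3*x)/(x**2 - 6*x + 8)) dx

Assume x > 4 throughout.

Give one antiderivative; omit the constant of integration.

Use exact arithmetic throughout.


Step 1. Decompose ∫((2 - 3*x)/(x**2 - 6*x + 8)) dx by partial fractions, (2 - 3*x)/(x**2 - 6*x + 8) = 2/(x - 2) - 5/(x - 4): now ∫(-5/(x - 4)) dx + ∫(2/(x - 2)) dx.
Step 2. Evaluate the standard form [assuming x > 4]: now -5*log(x - 4) + ∫(2/(x - 2)) dx.
Step 3. Evaluate the standard form [assuming x > 2]: now -5*log(x - 4) + 2*log(x - 2).
Answer: -5*log(x - 4) + 2*log(x - 2).


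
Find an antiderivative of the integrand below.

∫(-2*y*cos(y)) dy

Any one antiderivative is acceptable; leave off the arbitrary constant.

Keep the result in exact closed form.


Answer: -2*y*sin(y) - 2*cos(y).


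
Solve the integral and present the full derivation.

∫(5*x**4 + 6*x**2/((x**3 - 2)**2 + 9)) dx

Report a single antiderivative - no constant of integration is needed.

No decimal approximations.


Step 1. Rewrite: now ∫(5*x**4) dx + ∫(6*x**2/((x**3 - 2)**2 + 9)) dx.
Step 2. Evaluate the standard form: now x**5 + ∫(6*x**2/((x**3 - 2)**2 + 9)) dx.
Step 3. Substitute u = x**3 - 2, turning ∫(6*x**2/((x**3 - 2)**2 + 9)) dx into ∫(2/(u**2 + 9)) du: now x**5 + ∫(2/(u**2 + 9)) du.
Step 4. Evaluate the standard form: now x**5 + 2*atan(u/3)/3.
Step 5. Substitute back u = x**3 - 2: now x**5 + 2*atan(x**3/3 - 2/3)/3.
Answer: x**5 + 2*atan(x**3/3 - 2/3)/3.


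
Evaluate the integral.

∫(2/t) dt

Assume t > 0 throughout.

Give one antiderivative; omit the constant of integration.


Answer: 2*log(t).


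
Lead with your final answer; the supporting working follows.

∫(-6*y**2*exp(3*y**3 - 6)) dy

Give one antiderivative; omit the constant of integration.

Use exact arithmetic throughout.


The answer is -2*exp(3*y**3 - 6)/3.
Step 1. Substitute u = y**3 - 2, turning ∫(-6*y**2*exp(3*y**3 - 6)) dy into ∫(-2*exp(3*u)) du: now ∫(-2*exp(3*u)) du.
Step 2. Evaluate the standard form: now -2*exp(3*u)/3.
Step 3. Substitute back u = y**3 - 2: now -2*exp(3*y**3 - 6)/3.
Answer: -2*exp(3*y**3 - 6)/3.


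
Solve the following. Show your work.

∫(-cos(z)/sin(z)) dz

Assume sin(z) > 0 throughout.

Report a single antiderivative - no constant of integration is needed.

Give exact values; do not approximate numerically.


Step 1. Substitute u = sin(z), turning ∫(-cos(z)/sin(z)) dz into ∫(-1/u) du: now ∫(-1/u) du.
Step 2. Evaluate the standard form [assuming u > 0]: now -log(u).
Step 3. Substitute back u = sin(z): now -log(sin(z)).
Answer: -log(sin(z)).


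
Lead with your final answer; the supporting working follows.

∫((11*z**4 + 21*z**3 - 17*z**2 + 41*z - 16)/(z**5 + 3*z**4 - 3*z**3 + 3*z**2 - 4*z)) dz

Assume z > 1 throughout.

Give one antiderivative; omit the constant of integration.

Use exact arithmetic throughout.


The answer is 4*log(z) + 4*log(z - 1) + 3*log(z + 4) - 4*atan(z).
Step 1. Decompose ∫((11*z**4 + 21*z**3 - 17*z**2 + 41*z - 16)/(z**5 + 3*z**4 - 3*z**3 + 3*z**2 - 4*z)) dz by partial fractions, (11*z**4 + 21*z**3 - 17*z**2 + 41*z - 16)/(z**5 + 3*z**4 - 3*z**3 + 3*z**2 - 4*z) = -4/(z**2 + 1) + 3/(z + 4) + 4/(z - 1) + 4/z: now ∫(4/z) dz + ∫(4/(z - 1)) dz + ∫(3/(z + 4)) dz + ∫(-4/(z**2 + 1)) dz.
Step 2. Evaluate the standard form [assuming z > 1]: now 4*log(z - 1) + ∫(4/z) dz + ∫(3/(z + 4)) dz + ∫(-4/(z**2 + 1)) dz.
Step 3. Evaluate the standard form [assuming z > 0]: now 4*log(z) + 4*log(z - 1) + ∫(3/(z + 4)) dz + ∫(-4/(z**2 + 1)) dz.
Step 4. Evaluate the standard form [assuming z > -4]: now 4*log(z) + 4*log(z - 1) + 3*log(z + 4) + ∫(-4/(z**2 + 1)) dz.
Step 5. Evaluate the standard form: now 4*log(z) + 4*log(z - 1) + 3*log(z + 4) - 4*atan(z).
Answer: 4*log(z) + 4*log(z - 1) + 3*log(z + 4) - 4*atan(z).


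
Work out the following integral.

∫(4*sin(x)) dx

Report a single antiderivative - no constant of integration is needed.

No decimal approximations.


Answer: -4*cos(x).


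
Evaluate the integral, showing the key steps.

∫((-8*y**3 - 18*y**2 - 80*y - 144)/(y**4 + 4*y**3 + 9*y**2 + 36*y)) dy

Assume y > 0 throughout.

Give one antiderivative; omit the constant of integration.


Step 1. Decompose ∫((-8*y**3 - 18*y**2 - 80*y - 144)/(y**4 + 4*y**3 + 9*y**2 + 36*y)) dy by partial fractions, (-8*y**3 - 18*y**2 - 80*y - 144)/(y**4 + 4*y**3 + 9*y**2 + 36*y) = -2/(y**2 + 9) - 4/(y + 4) - 4/y: now ∫(-4/y) dy + ∫(-4/(y + 4)) dy + ∫(-2/(y**2 + 9)) dy.
Step 2. Evaluate the standard form [assuming y > -4]: now -4*log(y + 4) + ∫(-4/y) dy + ∫(-2/(y**2 + 9)) dy.
Step 3. Evaluate the standard form [assuming y > 0]: now -4*log(y) - 4*log(y + 4) + ∫(-2/(y**2 + 9)) dy.
Step 4. Evaluate the standard form: now -4*log(y) - 4*log(y + 4) - 2*atan(y/3)/3.
Answer: -4*log(y) - 4*log(y + 4) - 2*atan(y/3)/3.


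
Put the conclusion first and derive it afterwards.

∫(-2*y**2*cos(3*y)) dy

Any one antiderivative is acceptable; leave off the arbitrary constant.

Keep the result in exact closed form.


The answer is -2*y**2*sin(3*y)/3 - 4*y*cos(3*y)/9 + 4*sin(3*y)/27.
Step 1. Integrate ∫(-2*y**2*cos(3*y)) dy by parts with u = y**2, dv = (-2*cos(3*y)) dy, so v = -2*sin(3*y)/3: now -2*y**2*sin(3*y)/3 + ∫(4*y*sin(3*y)/3) dy.
Step 2. Integrate ∫(4*y*sin(3*y)/3) dy by parts with u = y, dv = (4*sin(3*y)/3) dy, so v = -4*cos(3*y)/9: now -2*y**2*sin(3*y)/3 - 4*y*cos(3*y)/9 + ∫(4*cos(3*y)/9) dy.
Step 3. Evaluate the standard form: now -2*y**2*sin(3*y)/3 - 4*y*cos(3*y)/9 + 4*sin(3*y)/27.
Answer: -2*y**2*sin(3*y)/3 - 4*y*cos(3*y)/9 + 4*sin(3*y)/27.


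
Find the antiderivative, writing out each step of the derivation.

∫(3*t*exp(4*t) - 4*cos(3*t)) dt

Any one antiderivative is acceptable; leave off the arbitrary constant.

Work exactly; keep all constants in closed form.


Step 1. Rewrite: now ∫(3*t*exp(4*t)) dt + ∫(-4*cos(3*t)) dt.
Step 2. Integrate ∫(3*t*exp(4*t)) dt by parts with u = t, dv = (3*exp(4*t)) dt, so v = 3*exp(4*t)/4: now 3*t*exp(4*t)/4 + ∫(-3*exp(4*t)/4) dt + ∫(-4*cos(3*t)) dt.
Step 3. Evaluate the standard form: now 3*t*exp(4*t)/4 - 3*exp(4*t)/16 + ∫(-4*cos(3*t)) dt.
Step 4. Evaluate the standard form: now 3*t*exp(4*t)/4 - 3*exp(4*t)/16 - 4*sin(3*t)/3.
Answer: 3*t*exp(4*t)/4 - 3*exp(4*t)/16 - 4*sin(3*t)/3.


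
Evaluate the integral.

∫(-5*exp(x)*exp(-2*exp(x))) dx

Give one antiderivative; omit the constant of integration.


Answer: 5*exp(-2*exp(x))/2.


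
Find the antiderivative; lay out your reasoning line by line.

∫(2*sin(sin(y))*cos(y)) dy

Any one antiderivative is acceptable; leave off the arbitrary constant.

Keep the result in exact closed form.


Step 1. Substitute u = sin(y), turning ∫(2*sin(sin(y))*cos(y)) dy into ∫(2*sin(u)) du: now ∫(2*sin(u)) du.
Step 2. Evaluate the standard form: now -2*cos(u).
Step 3. Substitute back u = sin(y): now -2*cos(sin(y)).
Answer: -2*cos(sin(y)).


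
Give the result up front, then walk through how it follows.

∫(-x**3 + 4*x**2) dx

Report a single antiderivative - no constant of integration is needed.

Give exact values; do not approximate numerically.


The answer is -x**4/4 + 4*x**3/3.
Step 1. Rewrite: now ∫(4*x**2) dx + ∫(-x**3) dx.
Step 2. Evaluate the standard form: now -x**4/4 + ∫(4*x**2) dx.
Step 3. Evaluate the standard form: now -x**4/4 + 4*x**3/3.
Answer: -x**4/4 + 4*x**3/3.


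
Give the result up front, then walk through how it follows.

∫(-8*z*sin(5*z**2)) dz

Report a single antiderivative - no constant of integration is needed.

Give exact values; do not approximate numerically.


The answer is 4*cos(5*z**2)/5.
Step 1. Substitute u = z**2, turning ∫(-8*z*sin(5*z**2)) dz into ∫(-4*sin(5*u)) du: now ∫(-4*sin(5*u)) du.
Step 2. Evaluate the standard form: now 4*cos(5*u)/5.
Step 3. Substitute back u = z**2: now 4*cos(5*z**2)/5.
Answer: 4*cos(5*z**2)/5.


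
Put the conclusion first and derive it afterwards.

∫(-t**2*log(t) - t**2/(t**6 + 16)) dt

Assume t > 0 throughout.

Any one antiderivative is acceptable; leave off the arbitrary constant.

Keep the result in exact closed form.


The answer is -t**3*log(t)/3 + t**3/9 - atan(t**3/4)/12.
Step 1. Rewrite: now ∫(-t**2/(t**6 + 16)) dt + ∫(-t**2*log(t)) dt.
Step 2. Integrate ∫(-t**2*log(t)) dt by parts with u = log(t), dv = (-t**2) dt, so v = -t**3/3 [assuming t > 0]: now -t**3*log(t)/3 + ∫(t**2/3) dt + ∫(-t**2/(t**6 + 16)) dt.
Step 3. Evaluate the standard form: now -t**3*log(t)/3 + t**3/9 + ∫(-t**2/(t**6 + 16)) dt.
Step 4. Substitute u = t**3, turning ∫(-t**2/(t**6 + 16)) dt into ∫(-1/(3*(u**2 + 16))) du: now -t**3*log(t)/3 + t**3/9 + ∫(-1/(3*(u**2 + 16))) du.
Step 5. Evaluate the standard form: now -t**3*log(t)/3 + t**3/9 - atan(u/4)/12.
Step 6. Substitute back u = t**3: now -t**3*log(t)/3 + t**3/9 - atan(t**3/4)/12.
Answer: -t**3*log(t)/3 + t**3/9 - atan(t**3/4)/12.


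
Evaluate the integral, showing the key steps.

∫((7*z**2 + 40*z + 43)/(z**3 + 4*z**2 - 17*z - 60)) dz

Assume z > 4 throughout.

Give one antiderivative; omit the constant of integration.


Step 1. Decompose ∫((7*z**2 + 40*z + 43)/(z**3 + 4*z**2 - 17*z - 60)) dz by partial fractions, (7*z**2 + 40*z + 43)/(z**3 + 4*z**2 - 17*z - 60) = 1/(z + 5) + 1/(z + 3) + 5/(z - 4): now ∫(5/(z - 4)) dz + ∫(1/(z + 3)) dz + ∫(1/(z + 5)) dz.
Step 2. Evaluate the standard form [assuming z > -3]: now log(z + 3) + ∫(5/(z - 4)) dz + ∫(1/(z + 5)) dz.
Step 3. Evaluate the standard form [assuming z > 4]: now 5*log(z - 4) + log(z + 3) + ∫(1/(z + 5)) dz.
Step 4. Evaluate the standard form [assuming z > -5]: now 5*log(z - 4) + log(z + 3) + log(z + 5).
Answer: 5*log(z - 4) + log(z + 3) + log(z + 5).


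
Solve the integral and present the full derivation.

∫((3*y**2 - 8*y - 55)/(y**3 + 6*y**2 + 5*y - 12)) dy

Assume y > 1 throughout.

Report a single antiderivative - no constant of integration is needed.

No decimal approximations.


Step 1. Decompose ∫((3*y**2 - 8*y - 55)/(y**3 + 6*y**2 + 5*y - 12)) dy by partial fractions, (3*y**2 - 8*y - 55)/(y**3 + 6*y**2 + 5*y - 12) = 5/(y + 4) + 1/(y + 3) - 3/(y - 1): now ∫(-3/(y - 1)) dy + ∫(1/(y + 3)) dy + ∫(5/(y + 4)) dy.
Step 2. Evaluate the standard form [assuming y > -4]: now 5*log(y + 4) + ∫(-3/(y - 1)) dy + ∫(1/(y + 3)) dy.
Step 3. Evaluate the standard form [assuming y > 1]: now -3*log(y - 1) + 5*log(y + 4) + ∫(1/(y + 3)) dy.
Step 4. Evaluate the standard form [assuming y > -3]: now -3*log(y - 1) + log(y + 3) + 5*log(y + 4).
Answer: -3*log(y - 1) + log(y + 3) + 5*log(y + 4).


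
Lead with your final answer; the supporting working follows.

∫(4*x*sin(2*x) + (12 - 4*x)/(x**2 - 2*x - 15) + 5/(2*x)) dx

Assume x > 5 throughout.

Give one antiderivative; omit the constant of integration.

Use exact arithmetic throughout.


The answer is -2*x*cos(2*x) + 5*log(x)/2 - log(x - 5) - 3*log(x + 3) + sin(2*x).
Step 1. Rewrite: now ∫(5/(2*x)) dx + ∫(4*x*sin(2*x)) dx + ∫((12 - 4*x)/(x**2 - 2*x - 15)) dx.
Step 2. Evaluate the standard form [assuming x > 0]: now 5*log(x)/2 + ∫(4*x*sin(2*x)) dx + ∫((12 - 4*x)/(x**2 - 2*x - 15)) dx.
Step 3. Decompose ∫((12 - 4*x)/(x**2 - 2*x - 15)) dx by partial fractions, (12 - 4*x)/(x**2 - 2*x - 15) = -3/(x + 3) - 1/(x - 5): now 5*log(x)/2 + ∫(4*x*sin(2*x)) dx + ∫(-1/(x - 5)) dx + ∫(-3/(x + 3)) dx.
Step 4. Evaluate the standard form [assuming x > -3]: now 5*log(x)/2 - 3*log(x + 3) + ∫(4*x*sin(2*x)) dx + ∫(-1/(x - 5)) dx.
Step 5. Evaluate the standard form [assuming x > 5]: now 5*log(x)/2 - log(x - 5) - 3*log(x + 3) + ∫(4*x*sin(2*x)) dx.
Step 6. Integrate ∫(4*x*sin(2*x)) dx by parts with u = x, dv = (4*sin(2*x)) dx, so v = -2*cos(2*x): now -2*x*cos(2*x) + 5*log(x)/2 - log(x - 5) - 3*log(x + 3) + ∫(2*cos(2*x)) dx.
Step 7. Evaluate the standard form: now -2*x*cos(2*x) + 5*log(x)/2 - log(x - 5) - 3*log(x + 3) + sin(2*x).
Answer: -2*x*cos(2*x) + 5*log(x)/2 - log(x - 5) - 3*log(x + 3) + sin(2*x).


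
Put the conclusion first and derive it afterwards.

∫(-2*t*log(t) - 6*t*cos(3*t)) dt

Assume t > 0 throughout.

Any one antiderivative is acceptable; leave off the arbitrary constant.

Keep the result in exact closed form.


The answer is -t**2*log(t) + t**2/2 - 2*t*sin(3*t) - 2*cos(3*t)/3.
Step 1. Rewrite: now ∫(-2*t*log(t)) dt + ∫(-6*t*cos(3*t)) dt.
Step 2. Integrate ∫(-2*t*log(t)) dt by parts with u = log(t), dv = (-2*t) dt, so v = -t**2 [assuming t > 0]: now -t**2*log(t) + ∫(t) dt + ∫(-6*t*cos(3*t)) dt.
Step 3. Evaluate the standard form: now -t**2*log(t) + t**2/2 + ∫(-6*t*cos(3*t)) dt.
Step 4. Integrate ∫(-6*t*cos(3*t)) dt by parts with u = t, dv = (-6*cos(3*t)) dt, so v = -2*sin(3*t): now -t**2*log(t) + t**2/2 - 2*t*sin(3*t) + ∫(2*sin(3*t)) dt.
Step 5. Evaluate the standard form: now -t**2*log(t) + t**2/2 - 2*t*sin(3*t) - 2*cos(3*t)/3.
Answer: -t**2*log(t) + t**2/2 - 2*t*sin(3*t) - 2*cos(3*t)/3.


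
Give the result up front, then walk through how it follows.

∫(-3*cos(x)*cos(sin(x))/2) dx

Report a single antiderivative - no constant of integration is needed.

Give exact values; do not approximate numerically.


The answer is -3*sin(sin(x))/2.
Step 1. Substitute u = sin(x), turning ∫(-3*cos(x)*cos(sin(x))/2) dx into ∫(-3*cos(u)/2) du: now ∫(-3*cos(u)/2) du.
Step 2. Evaluate the standard form: now -3*sin(u)/2.
Step 3. Substitute back u = sin(x): now -3*sin(sin(x))/2.
Answer: -3*sin(sin(x))/2.


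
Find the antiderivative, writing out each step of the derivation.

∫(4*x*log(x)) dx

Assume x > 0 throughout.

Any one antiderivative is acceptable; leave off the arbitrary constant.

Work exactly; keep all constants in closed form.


Step 1. Integrate ∫(4*x*log(x)) dx by parts with u = log(x), dv = (4*x) dx, so v = 2*x**2 [assuming x > 0]: now 2*x**2*log(x) + ∫(-2*x) dx.
Step 2. Evaluate the standard form: now 2*x**2*log(x) - x**2.
Answer: 2*x**2*log(x) - x**2.


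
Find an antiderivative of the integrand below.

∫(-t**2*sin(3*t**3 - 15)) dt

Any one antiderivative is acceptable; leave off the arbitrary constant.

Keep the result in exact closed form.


Answer: cos(3*t**3 - 15)/9.


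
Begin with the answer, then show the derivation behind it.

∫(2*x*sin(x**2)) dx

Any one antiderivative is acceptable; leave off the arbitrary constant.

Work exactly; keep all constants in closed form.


The answer is -cos(x**2).
Step 1. Substitute u = x**2, turning ∫(2*x*sin(x**2)) dx into ∫(sin(u)) du: now ∫(sin(u)) du.
Step 2. Evaluate the standard form: now -cos(u).
Step 3. Substitute back u = x**2: now -cos(x**2).
Answer: -cos(x**2).


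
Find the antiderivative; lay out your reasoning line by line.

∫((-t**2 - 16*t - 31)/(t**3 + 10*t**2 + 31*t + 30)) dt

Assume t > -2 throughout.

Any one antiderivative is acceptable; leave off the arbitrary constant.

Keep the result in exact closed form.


Step 1. Decompose ∫((-t**2 - 16*t - 31)/(t**3 + 10*t**2 + 31*t + 30)) dt by partial fractions, (-t**2 - 16*t - 31)/(t**3 + 10*t**2 + 31*t + 30) = 4/(t + 5) - 4/(t + 3) - 1/(t + 2): now ∫(-1/(t + 2)) dt + ∫(-4/(t + 3)) dt + ∫(4/(t + 5)) dt.
Step 2. Evaluate the standard form [assuming t > -3]: now -4*log(t + 3) + ∫(-1/(t + 2)) dt + ∫(4/(t + 5)) dt.
Step 3. Evaluate the standard form [assuming t > -2]: now -log(t + 2) - 4*log(t + 3) + ∫(4/(t + 5)) dt.
Step 4. Evaluate the standard form [assuming t > -5]: now -log(t + 2) - 4*log(t + 3) + 4*log(t + 5).
Answer: -log(t + 2) - 4*log(t + 3) + 4*log(t + 5).


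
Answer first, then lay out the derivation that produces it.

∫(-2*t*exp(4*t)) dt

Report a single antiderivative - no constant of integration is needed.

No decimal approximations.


The answer is -t*exp(4*t)/2 + exp(4*t)/8.
Step 1. Integrate ∫(-2*t*exp(4*t)) dt by parts with u = t, dv = (-2*exp(4*t)) dt, so v = -exp(4*t)/2: now -t*exp(4*t)/2 + ∫(exp(4*t)/2) dt.
Step 2. Evaluate the standard form: now -t*exp(4*t)/2 + exp(4*t)/8.
Answer: -t*exp(4*t)/2 + exp(4*t)/8.


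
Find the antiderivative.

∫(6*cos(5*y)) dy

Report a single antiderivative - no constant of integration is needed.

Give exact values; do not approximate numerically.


Answer: 6*sin(5*y)/5.


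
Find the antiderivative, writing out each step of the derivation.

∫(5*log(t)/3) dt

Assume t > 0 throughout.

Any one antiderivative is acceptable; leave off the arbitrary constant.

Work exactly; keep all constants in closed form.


Step 1. Integrate ∫(5*log(t)/3) dt by parts with u = log(t), dv = (5/3) dt, so v = 5*t/3 [assuming t > 0]: now 5*t*log(t)/3 + ∫(-5/3) dt.
Step 2. Evaluate the standard form: now 5*t*log(t)/3 - 5*t/3.
Answer: 5*t*log(t)/3 - 5*t/3.


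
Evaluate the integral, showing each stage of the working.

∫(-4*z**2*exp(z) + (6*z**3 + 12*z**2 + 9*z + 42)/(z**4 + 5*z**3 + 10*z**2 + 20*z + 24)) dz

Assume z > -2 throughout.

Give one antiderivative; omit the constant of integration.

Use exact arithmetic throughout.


Step 1. Rewrite: now ∫(-4*z**2*exp(z)) dz + ∫((6*z**3 + 12*z**2 + 9*z + 42)/(z**4 + 5*z**3 + 10*z**2 + 20*z + 24)) dz.
Step 2. Decompose ∫((6*z**3 + 12*z**2 + 9*z + 42)/(z**4 + 5*z**3 + 10*z**2 + 20*z + 24)) dz by partial fractions, (6*z**3 + 12*z**2 + 9*z + 42)/(z**4 + 5*z**3 + 10*z**2 + 20*z + 24) = -3/(z**2 + 4) + 3/(z + 3) + 3/(z + 2): now ∫(-4*z**2*exp(z)) dz + ∫(3/(z + 2)) dz + ∫(3/(z + 3)) dz + ∫(-3/(z**2 + 4)) dz.
Step 3. Evaluate the standard form [assuming z > -2]: now 3*log(z + 2) + ∫(-4*z**2*exp(z)) dz + ∫(3/(z + 3)) dz + ∫(-3/(z**2 + 4)) dz.
Step 4. Evaluate the standard form [assuming z > -3]: now 3*log(z + 2) + 3*log(z + 3) + ∫(-4*z**2*exp(z)) dz + ∫(-3/(z**2 + 4)) dz.
Step 5. Evaluate the standard form: now 3*log(z + 2) + 3*log(z + 3) - 3*atan(z/2)/2 + ∫(-4*z**2*exp(z)) dz.
Step 6. Integrate ∫(-4*z**2*exp(z)) dz by parts with u = z**2, dv = (-4*exp(z)) dz, so v = -4*exp(z): now -4*z**2*exp(z) + 3*log(z + 2) + 3*log(z + 3) - 3*atan(z/2)/2 + ∫(8*z*exp(z)) dz.
Step 7. Integrate ∫(8*z*exp(z)) dz by parts with u = z, dv = (8*exp(z)) dz, so v = 8*exp(z): now -4*z**2*exp(z) + 8*z*exp(z) + 3*log(z + 2) + 3*log(z + 3) - 3*atan(z/2)/2 + ∫(-8*exp(z)) dz.
Step 8. Evaluate the standard form: now -4*z**2*exp(z) + 8*z*exp(z) - 8*exp(z) + 3*log(z + 2) + 3*log(z + 3) - 3*atan(z/2)/2.
Answer: -4*z**2*exp(z) + 8*z*exp(z) - 8*exp(z) + 3*log(z + 2) + 3*log(z + 3) - 3*atan(z/2)/2.


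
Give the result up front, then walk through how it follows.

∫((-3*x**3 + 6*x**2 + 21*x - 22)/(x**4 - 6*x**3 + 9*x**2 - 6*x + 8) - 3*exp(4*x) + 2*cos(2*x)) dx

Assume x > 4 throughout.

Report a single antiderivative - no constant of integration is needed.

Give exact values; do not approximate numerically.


The answer is -3*exp(4*x)/4 - log(x - 4) - 2*log(x - 2) + sin(2*x) - 4*atan(x).
Step 1. Rewrite: now ∫((-3*x**3 + 6*x**2 + 21*x - 22)/(x**4 - 6*x**3 + 9*x**2 - 6*x + 8)) dx + ∫(-3*exp(4*x)) dx + ∫(2*cos(2*x)) dx.
Step 2. Decompose ∫((-3*x**3 + 6*x**2 + 21*x - 22)/(x**4 - 6*x**3 + 9*x**2 - 6*x + 8)) dx by partial fractions, (-3*x**3 + 6*x**2 + 21*x - 22)/(x**4 - 6*x**3 + 9*x**2 - 6*x + 8) = -4/(x**2 + 1) - 2/(x - 2) - 1/(x - 4): now ∫(-1/(x - 4)) dx + ∫(-2/(x - 2)) dx + ∫(-4/(x**2 + 1)) dx + ∫(-3*exp(4*x)) dx + ∫(2*cos(2*x)) dx.
Step 3. Evaluate the standard form [assuming x > 2]: now -2*log(x - 2) + ∫(-1/(x - 4)) dx + ∫(-4/(x**2 + 1)) dx + ∫(-3*exp(4*x)) dx + ∫(2*cos(2*x)) dx.
Step 4. Evaluate the standard form [assuming x > 4]: now -log(x - 4) - 2*log(x - 2) + ∫(-4/(x**2 + 1)) dx + ∫(-3*exp(4*x)) dx + ∫(2*cos(2*x)) dx.
Step 5. Evaluate the standard form: now -log(x - 4) - 2*log(x - 2) - 4*atan(x) + ∫(-3*exp(4*x)) dx + ∫(2*cos(2*x)) dx.
Step 6. Evaluate the standard form: now -log(x - 4) - 2*log(x - 2) + sin(2*x) - 4*atan(x) + ∫(-3*exp(4*x)) dx.
Step 7. Evaluate the standard form: now -3*exp(4*x)/4 - log(x - 4) - 2*log(x - 2) + sin(2*x) - 4*atan(x).
Answer: -3*exp(4*x)/4 - log(x - 4) - 2*log(x - 2) + sin(2*x) - 4*atan(x).


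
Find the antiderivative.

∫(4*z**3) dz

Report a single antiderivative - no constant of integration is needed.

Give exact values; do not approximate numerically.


Answer: z**4.


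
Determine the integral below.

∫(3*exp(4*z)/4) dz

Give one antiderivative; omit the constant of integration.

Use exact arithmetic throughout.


Answer: 3*exp(4*z)/16.


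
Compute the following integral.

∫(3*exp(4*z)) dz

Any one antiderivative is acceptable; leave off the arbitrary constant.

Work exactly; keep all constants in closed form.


Answer: 3*exp(4*z)/4.


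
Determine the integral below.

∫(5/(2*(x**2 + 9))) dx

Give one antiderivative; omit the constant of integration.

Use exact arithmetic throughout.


Answer: 5*atan(x/3)/6.


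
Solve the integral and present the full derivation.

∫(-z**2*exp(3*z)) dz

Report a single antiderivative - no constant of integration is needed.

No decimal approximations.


Step 1. Integrate ∫(-z**2*exp(3*z)) dz by parts with u = z**2, dv = (-exp(3*z)) dz, so v = -exp(3*z)/3: now -z**2*exp(3*z)/3 + ∫(2*z*exp(3*z)/3) dz.
Step 2. Integrate ∫(2*z*exp(3*z)/3) dz by parts with u = z, dv = (2*exp(3*z)/3) dz, so v = 2*exp(3*z)/9: now -z**2*exp(3*z)/3 + 2*z*exp(3*z)/9 + ∫(-2*exp(3*z)/9) dz.
Step 3. Evaluate the standard form: now -z**2*exp(3*z)/3 + 2*z*exp(3*z)/9 - 2*exp(3*z)/27.
Answer: -z**2*exp(3*z)/3 + 2*z*exp(3*z)/9 - 2*exp(3*z)/27.


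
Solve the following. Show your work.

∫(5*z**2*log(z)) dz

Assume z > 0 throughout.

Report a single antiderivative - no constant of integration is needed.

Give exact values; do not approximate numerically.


Step 1. Integrate ∫(5*z**2*log(z)) dz by parts with u = log(z), dv = (5*z**2) dz, so v = 5*z**3/3 [assuming z > 0]: now 5*z**3*log(z)/3 + ∫(-5*z**2/3) dz.
Step 2. Evaluate the standard form: now 5*z**3*log(z)/3 - 5*z**3/9.
Answer: 5*z**3*log(z)/3 - 5*z**3/9.


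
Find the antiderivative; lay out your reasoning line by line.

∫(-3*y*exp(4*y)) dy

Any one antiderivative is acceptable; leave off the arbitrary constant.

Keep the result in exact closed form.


Step 1. Integrate ∫(-3*y*exp(4*y)) dy by parts with u = y, dv = (-3*exp(4*y)) dy, so v = -3*exp(4*y)/4: now -3*y*exp(4*y)/4 + ∫(3*exp(4*y)/4) dy.
Step 2. Evaluate the standard form: now -3*y*exp(4*y)/4 + 3*exp(4*y)/16.
Answer: -3*y*exp(4*y)/4 + 3*exp(4*y)/16.


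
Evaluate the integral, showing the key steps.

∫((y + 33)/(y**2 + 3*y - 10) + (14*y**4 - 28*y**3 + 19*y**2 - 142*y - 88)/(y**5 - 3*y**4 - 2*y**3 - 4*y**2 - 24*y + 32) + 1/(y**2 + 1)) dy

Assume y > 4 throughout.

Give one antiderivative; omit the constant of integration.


Step 1. Rewrite: now ∫((y + 33)/(y**2 + 3*y - 10)) dy + ∫((14*y**4 - 28*y**3 + 19*y**2 - 142*y - 88)/(y**5 - 3*y**4 - 2*y**3 - 4*y**2 - 24*y + 32)) dy + ∫(1/(y**2 + 1)) dy.
Step 2. Decompose ∫((y + 33)/(y**2 + 3*y - 10)) dy by partial fractions, (y + 33)/(y**2 + 3*y - 10) = -4/(y + 5) + 5/(y - 2): now ∫((14*y**4 - 28*y**3 + 19*y**2 - 142*y - 88)/(y**5 - 3*y**4 - 2*y**3 - 4*y**2 - 24*y + 32)) dy + ∫(5/(y - 2)) dy + ∫(-4/(y + 5)) dy + ∫(1/(y**2 + 1)) dy.
Step 3. Evaluate the standard form [assuming y > -5]: now -4*log(y + 5) + ∫((14*y**4 - 28*y**3 + 19*y**2 - 142*y - 88)/(y**5 - 3*y**4 - 2*y**3 - 4*y**2 - 24*y + 32)) dy + ∫(5/(y - 2)) dy + ∫(1/(y**2 + 1)) dy.
Step 4. Evaluate the standard form [assuming y > 2]: now 5*log(y - 2) - 4*log(y + 5) + ∫((14*y**4 - 28*y**3 + 19*y**2 - 142*y - 88)/(y**5 - 3*y**4 - 2*y**3 - 4*y**2 - 24*y + 32)) dy + ∫(1/(y**2 + 1)) dy.
Step 5. Evaluate the standard form: now 5*log(y - 2) - 4*log(y + 5) + atan(y) + ∫((14*y**4 - 28*y**3 + 19*y**2 - 142*y - 88)/(y**5 - 3*y**4 - 2*y**3 - 4*y**2 - 24*y + 32)) dy.
Step 6. Decompose ∫((14*y**4 - 28*y**3 + 19*y**2 - 142*y - 88)/(y**5 - 3*y**4 - 2*y**3 - 4*y**2 - 24*y + 32)) dy by partial fractions, (14*y**4 - 28*y**3 + 19*y**2 - 142*y - 88)/(y**5 - 3*y**4 - 2*y**3 - 4*y**2 - 24*y + 32) = 3/(y**2 + 4) + 5/(y + 2) + 5/(y - 1) + 4/(y - 4): now 5*log(y - 2) - 4*log(y + 5) + atan(y) + ∫(4/(y - 4)) dy + ∫(5/(y - 1)) dy + ∫(5/(y + 2)) dy + ∫(3/(y**2 + 4)) dy.
Step 7. Evaluate the standard form [assuming y > -2]: now 5*log(y - 2) + 5*log(y + 2) - 4*log(y + 5) + atan(y) + ∫(4/(y - 4)) dy + ∫(5/(y - 1)) dy + ∫(3/(y**2 + 4)) dy.
Step 8. Evaluate the standard form [assuming y > 1]: now 5*log(y - 2) + 5*log(y - 1) + 5*log(y + 2) - 4*log(y + 5) + atan(y) + ∫(4/(y - 4)) dy + ∫(3/(y**2 + 4)) dy.
Step 9. Evaluate the standard form [assuming y > 4]: now 4*log(y - 4) + 5*log(y - 2) + 5*log(y - 1) + 5*log(y + 2) - 4*log(y + 5) + atan(y) + ∫(3/(y**2 + 4)) dy.
Step 10. Evaluate the standard form: now 4*log(y - 4) + 5*log(y - 2) + 5*log(y - 1) + 5*log(y + 2) - 4*log(y + 5) + 3*atan(y/2)/2 + atan(y).
Answer: 4*log(y - 4) + 5*log(y - 2) + 5*log(y - 1) + 5*log(y + 2) - 4*log(y + 5) + 3*atan(y/2)/2 + atan(y).
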